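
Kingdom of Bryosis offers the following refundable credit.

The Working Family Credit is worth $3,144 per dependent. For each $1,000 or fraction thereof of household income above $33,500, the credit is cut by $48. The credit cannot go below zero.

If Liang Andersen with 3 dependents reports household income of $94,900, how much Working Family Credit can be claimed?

Working Family Credit: base = 3 × $3,144 = $9,432. income exceeds $33,500 by $61,400, which is 62 full-or-partial $1,000 increments; reduction = 62 × $48 = $2,976, leaving $6,456.

$6,456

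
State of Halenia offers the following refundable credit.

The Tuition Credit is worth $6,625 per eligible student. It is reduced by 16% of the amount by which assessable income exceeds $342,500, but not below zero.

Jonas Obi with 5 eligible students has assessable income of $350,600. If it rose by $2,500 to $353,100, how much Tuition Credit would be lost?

$400

At $350,600 — base = 5 × $6,625 = $33,125. 16% of the $8,100 excess over $342,500 is $1,296; credit = $33,125 − $1,296 = $31,829.
At $353,100 — base = 5 × $6,625 = $33,125. 16% of the $10,600 excess over $342,500 is $1,696; credit = $33,125 − $1,696 = $31,429.
Lost: $31,829 − $31,429 = $400.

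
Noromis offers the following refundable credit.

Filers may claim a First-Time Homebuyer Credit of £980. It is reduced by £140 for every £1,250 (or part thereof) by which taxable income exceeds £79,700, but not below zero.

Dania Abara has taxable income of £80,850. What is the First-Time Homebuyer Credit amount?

£840

First-Time Homebuyer Credit: income exceeds £79,700 by £1,150, which is 1 full-or-partial £1,250 increment; reduction = 1 × £140 = £140, leaving £840.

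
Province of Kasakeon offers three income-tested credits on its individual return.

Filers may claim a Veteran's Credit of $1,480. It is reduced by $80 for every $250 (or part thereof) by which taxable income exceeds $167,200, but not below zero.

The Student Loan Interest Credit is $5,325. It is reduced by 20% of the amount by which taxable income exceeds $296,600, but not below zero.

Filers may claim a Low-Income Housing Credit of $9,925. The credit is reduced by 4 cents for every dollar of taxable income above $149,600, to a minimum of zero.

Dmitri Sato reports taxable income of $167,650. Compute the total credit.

$15,848

Veteran's Credit: income exceeds $167,200 by $450, which is 2 full-or-partial $250 increments; reduction = 2 × $80 = $160, leaving $1,320.
Student Loan Interest Credit: $167,650 is at or below the $296,600 threshold, so the full $5,325 applies.
Low-Income Housing Credit: 4% of the $18,050 excess over $149,600 is $722; credit = $9,925 − $722 = $9,203.
Total: $1,320 + $5,325 + $9,203 = $15,848.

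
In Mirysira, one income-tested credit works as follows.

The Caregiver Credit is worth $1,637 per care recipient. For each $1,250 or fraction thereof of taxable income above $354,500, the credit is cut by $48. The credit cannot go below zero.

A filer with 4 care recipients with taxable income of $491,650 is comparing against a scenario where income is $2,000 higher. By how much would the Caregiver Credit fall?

$96

At $491,650 — base = 4 × $1,637 = $6,548. income exceeds $354,500 by $137,150, which is 110 full-or-partial $1,250 increments; reduction = 110 × $48 = $5,280, leaving $1,268.
At $493,650 — base = 4 × $1,637 = $6,548. income exceeds $354,500 by $139,150, which is 112 full-or-partial $1,250 increments; reduction = 112 × $48 = $5,376, leaving $1,172.
Lost: $1,268 − $1,172 = $96.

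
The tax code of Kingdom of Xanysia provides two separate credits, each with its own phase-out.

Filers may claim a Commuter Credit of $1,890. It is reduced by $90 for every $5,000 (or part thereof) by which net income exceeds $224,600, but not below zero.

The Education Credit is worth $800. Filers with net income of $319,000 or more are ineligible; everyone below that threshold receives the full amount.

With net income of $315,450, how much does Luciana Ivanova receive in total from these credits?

$980

Commuter Credit: income exceeds $224,600 by $90,850, which is 19 full-or-partial $5,000 increments; reduction = 19 × $90 = $1,710, leaving $180.
Education Credit: $315,450 is below the $319,000 cutoff, so the full $800 applies.
Total: $180 + $800 = $980.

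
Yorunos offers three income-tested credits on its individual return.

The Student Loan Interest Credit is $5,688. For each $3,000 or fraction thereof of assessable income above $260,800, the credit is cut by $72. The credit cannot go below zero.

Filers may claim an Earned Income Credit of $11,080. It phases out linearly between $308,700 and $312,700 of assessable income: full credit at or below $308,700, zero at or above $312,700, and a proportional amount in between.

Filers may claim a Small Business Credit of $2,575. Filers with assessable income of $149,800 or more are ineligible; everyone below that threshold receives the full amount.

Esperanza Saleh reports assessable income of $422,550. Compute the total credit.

Student Loan Interest Credit: income exceeds $260,800 by $161,750, which is 54 full-or-partial $3,000 increments; reduction = 54 × $72 = $3,888, leaving $1,800.
Earned Income Credit: $422,550 is at or above $312,700, so the credit is $0.
Small Business Credit: $422,550 meets or exceeds the $149,800 cutoff, so the credit is $0.
Total: $1,800 + $0 + $0 = $1,800.

$1,800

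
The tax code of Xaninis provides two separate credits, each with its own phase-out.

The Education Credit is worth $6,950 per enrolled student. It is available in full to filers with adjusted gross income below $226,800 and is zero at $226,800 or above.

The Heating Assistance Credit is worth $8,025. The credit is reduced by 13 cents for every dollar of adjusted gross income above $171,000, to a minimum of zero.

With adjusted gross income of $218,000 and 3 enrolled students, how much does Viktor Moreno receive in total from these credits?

$22,765

Education Credit: base = 3 × $6,950 = $20,850. $218,000 is below the $226,800 cutoff, so the full $20,850 applies.
Heating Assistance Credit: 13% of the $47,000 excess over $171,000 is $6,110; credit = $8,025 − $6,110 = $1,915.
Total: $20,850 + $1,915 = $22,765.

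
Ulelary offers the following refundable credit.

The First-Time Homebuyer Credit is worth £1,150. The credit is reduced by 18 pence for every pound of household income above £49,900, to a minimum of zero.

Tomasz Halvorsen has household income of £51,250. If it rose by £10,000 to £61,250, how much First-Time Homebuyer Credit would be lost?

£907

At £51,250 — 18% of the £1,350 excess over £49,900 is £243; credit = £1,150 − £243 = £907.
At £61,250 — 18% of the £11,350 excess over £49,900 is £2,043 ≥ base, so the credit is £0.
Lost: £907 − £0 = £907.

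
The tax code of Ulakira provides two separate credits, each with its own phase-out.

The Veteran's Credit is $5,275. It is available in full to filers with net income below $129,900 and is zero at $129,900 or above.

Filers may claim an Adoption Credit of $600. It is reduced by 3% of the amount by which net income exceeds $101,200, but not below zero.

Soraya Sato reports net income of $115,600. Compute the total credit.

Veteran's Credit: $115,600 is below the $129,900 cutoff, so the full $5,275 applies.
Adoption Credit: 3% of the $14,400 excess over $101,200 is $432; credit = $600 − $432 = $168.
Total: $5,275 + $168 = $5,443.

$5,443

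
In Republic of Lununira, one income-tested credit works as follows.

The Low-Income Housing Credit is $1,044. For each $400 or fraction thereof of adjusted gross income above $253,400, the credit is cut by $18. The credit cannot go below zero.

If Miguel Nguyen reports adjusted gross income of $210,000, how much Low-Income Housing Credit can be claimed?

Low-Income Housing Credit: $210,000 is at or below the $253,400 threshold, so the full $1,044 applies.

$1,044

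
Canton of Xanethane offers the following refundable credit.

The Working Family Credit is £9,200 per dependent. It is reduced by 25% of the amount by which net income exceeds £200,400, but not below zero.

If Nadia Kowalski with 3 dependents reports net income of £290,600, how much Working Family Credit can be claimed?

£5,050

Working Family Credit: base = 3 × £9,200 = £27,600. 25% of the £90,200 excess over £200,400 is £22,550; credit = £27,600 − £22,550 = £5,050.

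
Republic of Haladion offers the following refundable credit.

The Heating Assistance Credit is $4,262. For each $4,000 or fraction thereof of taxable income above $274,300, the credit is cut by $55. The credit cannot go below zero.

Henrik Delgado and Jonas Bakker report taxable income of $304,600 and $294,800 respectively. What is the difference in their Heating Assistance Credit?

$110

Henrik ($304,600): Heating Assistance Credit: income exceeds $274,300 by $30,300, which is 8 full-or-partial $4,000 increments; reduction = 8 × $55 = $440, leaving $3,822.
Jonas ($294,800): Heating Assistance Credit: income exceeds $274,300 by $20,500, which is 6 full-or-partial $4,000 increments; reduction = 6 × $55 = $330, leaving $3,932.
Difference: |$3,822 − $3,932| = $110.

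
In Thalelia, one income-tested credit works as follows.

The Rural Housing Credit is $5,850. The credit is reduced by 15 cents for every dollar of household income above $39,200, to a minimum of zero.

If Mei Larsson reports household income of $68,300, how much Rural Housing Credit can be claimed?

$1,485

Rural Housing Credit: 15% of the $29,100 excess over $39,200 is $4,365; credit = $5,850 − $4,365 = $1,485.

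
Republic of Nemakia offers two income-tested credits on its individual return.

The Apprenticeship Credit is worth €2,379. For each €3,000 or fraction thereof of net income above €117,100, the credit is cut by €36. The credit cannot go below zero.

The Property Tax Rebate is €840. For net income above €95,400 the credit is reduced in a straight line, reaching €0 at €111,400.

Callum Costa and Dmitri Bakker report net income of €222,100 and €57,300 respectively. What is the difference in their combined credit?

€2,100

Callum (€222,100): Apprenticeship Credit: income exceeds €117,100 by €105,000, which is 35 full-or-partial €3,000 increments; reduction = 35 × €36 = €1,260, leaving €1,119. Property Tax Rebate: €222,100 is at or above €111,400, so the credit is €0. total €1,119 + €0 = €1,119
Dmitri (€57,300): Apprenticeship Credit: €57,300 is at or below the €117,100 threshold, so the full €2,379 applies. Property Tax Rebate: €57,300 is at or below the €95,400 threshold, so the full €840 applies. total €2,379 + €840 = €3,219
Difference: |€1,119 − €3,219| = €2,100.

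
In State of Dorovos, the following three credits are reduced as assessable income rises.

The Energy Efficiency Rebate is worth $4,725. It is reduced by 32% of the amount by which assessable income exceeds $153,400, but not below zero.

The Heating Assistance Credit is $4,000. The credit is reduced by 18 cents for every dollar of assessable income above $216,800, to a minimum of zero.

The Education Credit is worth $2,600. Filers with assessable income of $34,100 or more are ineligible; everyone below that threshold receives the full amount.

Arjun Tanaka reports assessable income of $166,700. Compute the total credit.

Energy Efficiency Rebate: 32% of the $13,300 excess over $153,400 is $4,256; credit = $4,725 − $4,256 = $469.
Heating Assistance Credit: $166,700 is at or below the $216,800 threshold, so the full $4,000 applies.
Education Credit: $166,700 meets or exceeds the $34,100 cutoff, so the credit is $0.
Total: $469 + $4,000 + $0 = $4,469.

$4,469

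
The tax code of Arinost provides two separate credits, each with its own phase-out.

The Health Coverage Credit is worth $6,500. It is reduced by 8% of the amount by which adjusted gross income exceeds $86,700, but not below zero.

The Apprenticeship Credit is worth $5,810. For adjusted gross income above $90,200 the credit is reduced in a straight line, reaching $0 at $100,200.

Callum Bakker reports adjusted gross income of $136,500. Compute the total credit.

Health Coverage Credit: 8% of the $49,800 excess over $86,700 is $3,984; credit = $6,500 − $3,984 = $2,516.
Apprenticeship Credit: $136,500 is at or above $100,200, so the credit is $0.
Total: $2,516 + $0 = $2,516.

$2,516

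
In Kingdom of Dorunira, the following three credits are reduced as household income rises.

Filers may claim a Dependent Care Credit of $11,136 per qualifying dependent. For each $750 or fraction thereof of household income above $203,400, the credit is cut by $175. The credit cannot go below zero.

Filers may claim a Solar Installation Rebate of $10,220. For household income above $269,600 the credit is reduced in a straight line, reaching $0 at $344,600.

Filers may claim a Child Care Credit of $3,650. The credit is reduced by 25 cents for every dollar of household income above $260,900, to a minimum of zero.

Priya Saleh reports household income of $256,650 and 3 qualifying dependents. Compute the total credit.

Dependent Care Credit: base = 3 × $11,136 = $33,408. income exceeds $203,400 by $53,250, which is 71 full-or-partial $750 increments; reduction = 71 × $175 = $12,425, leaving $20,983.
Solar Installation Rebate: $256,650 is at or below the $269,600 threshold, so the full $10,220 applies.
Child Care Credit: $256,650 is at or below the $260,900 threshold, so the full $3,650 applies.
Total: $20,983 + $10,220 + $3,650 = $34,853.

$34,853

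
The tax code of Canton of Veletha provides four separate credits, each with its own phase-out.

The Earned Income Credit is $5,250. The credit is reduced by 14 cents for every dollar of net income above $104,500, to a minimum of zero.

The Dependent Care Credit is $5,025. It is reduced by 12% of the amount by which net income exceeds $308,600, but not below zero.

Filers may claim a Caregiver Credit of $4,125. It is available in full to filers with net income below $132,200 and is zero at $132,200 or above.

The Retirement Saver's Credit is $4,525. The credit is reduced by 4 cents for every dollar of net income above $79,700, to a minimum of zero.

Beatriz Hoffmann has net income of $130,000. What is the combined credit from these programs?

$13,343

Earned Income Credit: 14% of the $25,500 excess over $104,500 is $3,570; credit = $5,250 − $3,570 = $1,680.
Dependent Care Credit: $130,000 is at or below the $308,600 threshold, so the full $5,025 applies.
Caregiver Credit: $130,000 is below the $132,200 cutoff, so the full $4,125 applies.
Retirement Saver's Credit: 4% of the $50,300 excess over $79,700 is $2,012; credit = $4,525 − $2,012 = $2,513.
Total: $1,680 + $5,025 + $4,125 + $2,513 = $13,343.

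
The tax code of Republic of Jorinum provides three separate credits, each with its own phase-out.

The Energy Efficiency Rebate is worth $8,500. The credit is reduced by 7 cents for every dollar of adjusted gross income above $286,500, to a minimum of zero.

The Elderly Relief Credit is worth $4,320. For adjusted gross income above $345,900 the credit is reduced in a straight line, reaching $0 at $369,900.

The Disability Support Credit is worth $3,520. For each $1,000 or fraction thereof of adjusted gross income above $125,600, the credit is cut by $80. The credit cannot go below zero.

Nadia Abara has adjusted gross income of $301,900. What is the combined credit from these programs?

Energy Efficiency Rebate: 7% of the $15,400 excess over $286,500 is $1,078; credit = $8,500 − $1,078 = $7,422.
Elderly Relief Credit: $301,900 is at or below the $345,900 threshold, so the full $4,320 applies.
Disability Support Credit: income exceeds $125,600 by $176,300 → 177 increments × $80 = $14,160 ≥ base, so the credit is $0.
Total: $7,422 + $4,320 + $0 = $11,742.

$11,742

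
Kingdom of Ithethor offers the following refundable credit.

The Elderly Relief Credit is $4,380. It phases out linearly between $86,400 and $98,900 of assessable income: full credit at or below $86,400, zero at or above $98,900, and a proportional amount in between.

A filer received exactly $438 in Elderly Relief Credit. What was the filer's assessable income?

$97,650

$438 is 438/4,380 of the full $4,380, so 3,942/4,380 of the $12,500 range has been used: income = $86,400 + $12,500 × 3,942/4,380 = $97,650.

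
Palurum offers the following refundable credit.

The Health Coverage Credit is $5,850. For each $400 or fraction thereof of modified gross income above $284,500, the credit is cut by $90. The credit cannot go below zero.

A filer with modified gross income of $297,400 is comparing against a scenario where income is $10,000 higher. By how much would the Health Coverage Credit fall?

At $297,400 — income exceeds $284,500 by $12,900, which is 33 full-or-partial $400 increments; reduction = 33 × $90 = $2,970, leaving $2,880.
At $307,400 — income exceeds $284,500 by $22,900, which is 58 full-or-partial $400 increments; reduction = 58 × $90 = $5,220, leaving $630.
Lost: $2,880 − $630 = $2,250.

$2,250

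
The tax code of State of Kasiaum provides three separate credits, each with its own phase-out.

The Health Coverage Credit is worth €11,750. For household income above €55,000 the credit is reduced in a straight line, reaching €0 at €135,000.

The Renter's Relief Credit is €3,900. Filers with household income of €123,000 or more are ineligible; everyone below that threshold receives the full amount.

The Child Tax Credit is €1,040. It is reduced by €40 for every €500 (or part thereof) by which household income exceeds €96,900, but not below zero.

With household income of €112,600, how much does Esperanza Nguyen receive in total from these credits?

Health Coverage Credit: €112,600 is €57,600 into a €80,000 phase-out range, leaving 22,400/80,000 of the credit: €11,750 × 22,400/80,000 = €3,290.
Renter's Relief Credit: €112,600 is below the €123,000 cutoff, so the full €3,900 applies.
Child Tax Credit: income exceeds €96,900 by €15,700 → 32 increments × €40 = €1,280 ≥ base, so the credit is €0.
Total: €3,290 + €3,900 + €0 = €7,190.

€7,190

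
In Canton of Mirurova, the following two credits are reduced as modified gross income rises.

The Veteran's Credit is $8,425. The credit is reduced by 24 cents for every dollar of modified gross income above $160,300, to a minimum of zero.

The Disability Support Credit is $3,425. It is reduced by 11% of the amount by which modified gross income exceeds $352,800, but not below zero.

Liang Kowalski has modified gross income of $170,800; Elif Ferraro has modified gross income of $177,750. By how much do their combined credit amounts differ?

$1,668

Liang ($170,800): Veteran's Credit: 24% of the $10,500 excess over $160,300 is $2,520; credit = $8,425 − $2,520 = $5,905. Disability Support Credit: $170,800 is at or below the $352,800 threshold, so the full $3,425 applies. total $5,905 + $3,425 = $9,330
Elif ($177,750): Veteran's Credit: 24% of the $17,450 excess over $160,300 is $4,188; credit = $8,425 − $4,188 = $4,237. Disability Support Credit: $177,750 is at or below the $352,800 threshold, so the full $3,425 applies. total $4,237 + $3,425 = $7,662
Difference: |$9,330 − $7,662| = $1,668.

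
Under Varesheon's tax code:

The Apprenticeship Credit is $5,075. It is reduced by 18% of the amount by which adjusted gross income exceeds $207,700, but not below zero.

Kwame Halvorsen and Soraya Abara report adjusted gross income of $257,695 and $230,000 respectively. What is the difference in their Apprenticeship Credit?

Kwame ($257,695): Apprenticeship Credit: 18% of the $49,995 excess over $207,700 is $8,999.10 ≥ base, so the credit is $0.
Soraya ($230,000): Apprenticeship Credit: 18% of the $22,300 excess over $207,700 is $4,014; credit = $5,075 − $4,014 = $1,061.
Difference: |$0 − $1,061| = $1,061.

$1,061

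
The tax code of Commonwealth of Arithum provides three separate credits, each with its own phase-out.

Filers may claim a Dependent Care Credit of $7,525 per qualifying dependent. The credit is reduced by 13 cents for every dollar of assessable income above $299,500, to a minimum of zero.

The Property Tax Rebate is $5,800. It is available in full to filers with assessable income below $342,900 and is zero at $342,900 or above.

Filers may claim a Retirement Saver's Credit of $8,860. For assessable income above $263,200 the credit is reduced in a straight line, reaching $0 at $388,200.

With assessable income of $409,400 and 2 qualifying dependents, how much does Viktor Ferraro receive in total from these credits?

$763

Dependent Care Credit: base = 2 × $7,525 = $15,050. 13% of the $109,900 excess over $299,500 is $14,287; credit = $15,050 − $14,287 = $763.
Property Tax Rebate: $409,400 meets or exceeds the $342,900 cutoff, so the credit is $0.
Retirement Saver's Credit: $409,400 is at or above $388,200, so the credit is $0.
Total: $763 + $0 + $0 = $763.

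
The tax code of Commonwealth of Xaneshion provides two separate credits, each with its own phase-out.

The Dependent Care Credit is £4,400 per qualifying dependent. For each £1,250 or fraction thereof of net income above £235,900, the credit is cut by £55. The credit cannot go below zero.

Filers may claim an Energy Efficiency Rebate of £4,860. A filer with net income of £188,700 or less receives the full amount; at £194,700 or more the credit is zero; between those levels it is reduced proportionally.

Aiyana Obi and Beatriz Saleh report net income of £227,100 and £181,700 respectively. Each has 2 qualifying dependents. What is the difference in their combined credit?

£4,860

Aiyana (£227,100): Dependent Care Credit: base = 2 × £4,400 = £8,800. £227,100 is at or below the £235,900 threshold, so the full £8,800 applies. Energy Efficiency Rebate: £227,100 is at or above £194,700, so the credit is £0. total £8,800 + £0 = £8,800
Beatriz (£181,700): Dependent Care Credit: base = 2 × £4,400 = £8,800. £181,700 is at or below the £235,900 threshold, so the full £8,800 applies. Energy Efficiency Rebate: £181,700 is at or below the £188,700 threshold, so the full £4,860 applies. total £8,800 + £4,860 = £13,660
Difference: |£8,800 − £13,660| = £4,860.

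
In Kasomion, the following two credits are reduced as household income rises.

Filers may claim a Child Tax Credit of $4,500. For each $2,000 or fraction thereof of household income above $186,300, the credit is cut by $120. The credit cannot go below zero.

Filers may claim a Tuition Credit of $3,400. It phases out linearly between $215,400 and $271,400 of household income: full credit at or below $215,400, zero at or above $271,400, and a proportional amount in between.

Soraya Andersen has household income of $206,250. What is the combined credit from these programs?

$6,700

Child Tax Credit: income exceeds $186,300 by $19,950, which is 10 full-or-partial $2,000 increments; reduction = 10 × $120 = $1,200, leaving $3,300.
Tuition Credit: $206,250 is at or below the $215,400 threshold, so the full $3,400 applies.
Total: $3,300 + $3,400 = $6,700.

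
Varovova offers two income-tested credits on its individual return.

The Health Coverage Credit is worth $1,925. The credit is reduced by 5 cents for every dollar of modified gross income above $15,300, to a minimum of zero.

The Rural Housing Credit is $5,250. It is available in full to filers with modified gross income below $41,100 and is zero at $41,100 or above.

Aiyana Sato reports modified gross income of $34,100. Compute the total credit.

Health Coverage Credit: 5% of the $18,800 excess over $15,300 is $940; credit = $1,925 − $940 = $985.
Rural Housing Credit: $34,100 is below the $41,100 cutoff, so the full $5,250 applies.
Total: $985 + $5,250 = $6,235.

$6,235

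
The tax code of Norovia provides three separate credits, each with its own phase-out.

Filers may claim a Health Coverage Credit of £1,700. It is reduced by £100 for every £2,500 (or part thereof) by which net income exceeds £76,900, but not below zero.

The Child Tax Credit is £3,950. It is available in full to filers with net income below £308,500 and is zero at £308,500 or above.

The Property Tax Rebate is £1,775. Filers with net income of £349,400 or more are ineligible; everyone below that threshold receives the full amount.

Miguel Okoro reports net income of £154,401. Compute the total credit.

Health Coverage Credit: income exceeds £76,900 by £77,501 → 32 increments × £100 = £3,200 ≥ base, so the credit is £0.
Child Tax Credit: £154,401 is below the £308,500 cutoff, so the full £3,950 applies.
Property Tax Rebate: £154,401 is below the £349,400 cutoff, so the full £1,775 applies.
Total: £0 + £3,950 + £1,775 = £5,725.

£5,725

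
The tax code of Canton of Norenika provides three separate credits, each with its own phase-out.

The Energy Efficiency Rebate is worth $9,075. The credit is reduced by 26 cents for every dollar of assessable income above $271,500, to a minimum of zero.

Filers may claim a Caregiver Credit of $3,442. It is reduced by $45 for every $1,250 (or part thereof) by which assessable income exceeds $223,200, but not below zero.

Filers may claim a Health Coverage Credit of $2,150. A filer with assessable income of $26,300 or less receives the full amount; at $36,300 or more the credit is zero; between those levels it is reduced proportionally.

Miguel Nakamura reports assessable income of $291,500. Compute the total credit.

Energy Efficiency Rebate: 26% of the $20,000 excess over $271,500 is $5,200; credit = $9,075 − $5,200 = $3,875.
Caregiver Credit: income exceeds $223,200 by $68,300, which is 55 full-or-partial $1,250 increments; reduction = 55 × $45 = $2,475, leaving $967.
Health Coverage Credit: $291,500 is at or above $36,300, so the credit is $0.
Total: $3,875 + $967 + $0 = $4,842.

$4,842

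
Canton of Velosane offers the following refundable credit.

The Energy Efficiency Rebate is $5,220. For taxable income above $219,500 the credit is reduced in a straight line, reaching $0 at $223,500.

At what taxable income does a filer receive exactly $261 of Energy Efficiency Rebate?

$261 is 261/5,220 of the full $5,220, so 4,959/5,220 of the $4,000 range has been used: income = $219,500 + $4,000 × 4,959/5,220 = $223,300.

$223,300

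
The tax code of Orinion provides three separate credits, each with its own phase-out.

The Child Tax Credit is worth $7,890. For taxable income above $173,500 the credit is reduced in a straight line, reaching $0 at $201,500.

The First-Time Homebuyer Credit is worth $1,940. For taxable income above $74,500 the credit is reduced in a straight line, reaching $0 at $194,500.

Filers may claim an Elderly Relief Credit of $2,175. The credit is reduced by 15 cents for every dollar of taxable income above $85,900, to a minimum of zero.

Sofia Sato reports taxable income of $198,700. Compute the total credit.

Child Tax Credit: $198,700 is $25,200 into a $28,000 phase-out range, leaving 2,800/28,000 of the credit: $7,890 × 2,800/28,000 = $789.
First-Time Homebuyer Credit: $198,700 is at or above $194,500, so the credit is $0.
Elderly Relief Credit: 15% of the $112,800 excess over $85,900 is $16,920 ≥ base, so the credit is $0.
Total: $789 + $0 + $0 = $789.

$789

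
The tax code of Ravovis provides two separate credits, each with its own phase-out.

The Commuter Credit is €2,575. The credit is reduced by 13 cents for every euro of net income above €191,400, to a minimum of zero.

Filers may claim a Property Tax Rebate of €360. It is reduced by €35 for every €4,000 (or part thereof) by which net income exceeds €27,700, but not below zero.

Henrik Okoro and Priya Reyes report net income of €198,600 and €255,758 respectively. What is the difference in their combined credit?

Henrik (€198,600): Commuter Credit: 13% of the €7,200 excess over €191,400 is €936; credit = €2,575 − €936 = €1,639. Property Tax Rebate: income exceeds €27,700 by €170,900 → 43 increments × €35 = €1,505 ≥ base, so the credit is €0. total €1,639 + €0 = €1,639
Priya (€255,758): Commuter Credit: 13% of the €64,358 excess over €191,400 is €8,366.54 ≥ base, so the credit is €0. Property Tax Rebate: income exceeds €27,700 by €228,058 → 58 increments × €35 = €2,030 ≥ base, so the credit is €0. total €0 + €0 = €0
Difference: |€1,639 − €0| = €1,639.

€1,639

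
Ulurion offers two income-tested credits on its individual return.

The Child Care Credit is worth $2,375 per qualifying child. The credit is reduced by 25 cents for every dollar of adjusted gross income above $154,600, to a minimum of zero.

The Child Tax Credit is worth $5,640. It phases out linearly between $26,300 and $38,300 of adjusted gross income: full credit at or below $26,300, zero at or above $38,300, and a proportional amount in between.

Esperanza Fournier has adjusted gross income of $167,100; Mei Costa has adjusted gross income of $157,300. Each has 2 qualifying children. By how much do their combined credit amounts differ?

Esperanza ($167,100): Child Care Credit: base = 2 × $2,375 = $4,750. 25% of the $12,500 excess over $154,600 is $3,125; credit = $4,750 − $3,125 = $1,625. Child Tax Credit: $167,100 is at or above $38,300, so the credit is $0. total $1,625 + $0 = $1,625
Mei ($157,300): Child Care Credit: base = 2 × $2,375 = $4,750. 25% of the $2,700 excess over $154,600 is $675; credit = $4,750 − $675 = $4,075. Child Tax Credit: $157,300 is at or above $38,300, so the credit is $0. total $4,075 + $0 = $4,075
Difference: |$1,625 − $4,075| = $2,450.

$2,450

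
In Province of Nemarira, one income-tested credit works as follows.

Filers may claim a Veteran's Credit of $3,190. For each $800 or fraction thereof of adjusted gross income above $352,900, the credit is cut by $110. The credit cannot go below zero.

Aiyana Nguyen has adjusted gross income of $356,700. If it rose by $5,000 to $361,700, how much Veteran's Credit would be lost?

$660

At $356,700 — income exceeds $352,900 by $3,800, which is 5 full-or-partial $800 increments; reduction = 5 × $110 = $550, leaving $2,640.
At $361,700 — income exceeds $352,900 by $8,800, which is 11 full-or-partial $800 increments; reduction = 11 × $110 = $1,210, leaving $1,980.
Lost: $2,640 − $1,980 = $660.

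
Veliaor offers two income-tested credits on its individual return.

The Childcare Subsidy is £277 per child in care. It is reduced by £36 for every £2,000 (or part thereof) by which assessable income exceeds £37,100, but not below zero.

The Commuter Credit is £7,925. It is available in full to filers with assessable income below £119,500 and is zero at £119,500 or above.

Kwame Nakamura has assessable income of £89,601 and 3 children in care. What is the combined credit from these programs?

£7,925

Childcare Subsidy: base = 3 × £277 = £831. income exceeds £37,100 by £52,501 → 27 increments × £36 = £972 ≥ base, so the credit is £0.
Commuter Credit: £89,601 is below the £119,500 cutoff, so the full £7,925 applies.
Total: £0 + £7,925 = £7,925.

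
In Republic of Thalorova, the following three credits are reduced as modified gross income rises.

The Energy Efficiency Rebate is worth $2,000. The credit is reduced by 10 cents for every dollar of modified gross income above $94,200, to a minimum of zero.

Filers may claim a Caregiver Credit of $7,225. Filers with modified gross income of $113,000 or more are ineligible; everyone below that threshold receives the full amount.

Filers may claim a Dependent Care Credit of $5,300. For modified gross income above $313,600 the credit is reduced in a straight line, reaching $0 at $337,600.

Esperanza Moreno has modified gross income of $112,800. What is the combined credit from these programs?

$12,665

Energy Efficiency Rebate: 10% of the $18,600 excess over $94,200 is $1,860; credit = $2,000 − $1,860 = $140.
Caregiver Credit: $112,800 is below the $113,000 cutoff, so the full $7,225 applies.
Dependent Care Credit: $112,800 is at or below the $313,600 threshold, so the full $5,300 applies.
Total: $140 + $7,225 + $5,300 = $12,665.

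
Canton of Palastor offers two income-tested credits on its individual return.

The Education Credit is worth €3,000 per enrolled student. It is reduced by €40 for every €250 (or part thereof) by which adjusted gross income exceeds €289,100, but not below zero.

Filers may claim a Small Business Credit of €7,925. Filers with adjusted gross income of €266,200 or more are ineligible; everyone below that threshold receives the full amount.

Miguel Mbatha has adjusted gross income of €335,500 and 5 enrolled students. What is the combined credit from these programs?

€7,560

Education Credit: base = 5 × €3,000 = €15,000. income exceeds €289,100 by €46,400, which is 186 full-or-partial €250 increments; reduction = 186 × €40 = €7,440, leaving €7,560.
Small Business Credit: €335,500 meets or exceeds the €266,200 cutoff, so the credit is €0.
Total: €7,560 + €0 = €7,560.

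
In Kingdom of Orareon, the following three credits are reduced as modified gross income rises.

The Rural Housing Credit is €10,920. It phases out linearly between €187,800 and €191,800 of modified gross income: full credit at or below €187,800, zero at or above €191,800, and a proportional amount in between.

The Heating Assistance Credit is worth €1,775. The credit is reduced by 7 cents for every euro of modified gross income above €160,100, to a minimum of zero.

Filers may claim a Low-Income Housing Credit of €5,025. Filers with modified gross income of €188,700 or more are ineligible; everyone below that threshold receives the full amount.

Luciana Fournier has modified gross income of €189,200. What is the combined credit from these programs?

Rural Housing Credit: €189,200 is €1,400 into a €4,000 phase-out range, leaving 2,600/4,000 of the credit: €10,920 × 2,600/4,000 = €7,098.
Heating Assistance Credit: 7% of the €29,100 excess over €160,100 is €2,037 ≥ base, so the credit is €0.
Low-Income Housing Credit: €189,200 meets or exceeds the €188,700 cutoff, so the credit is €0.
Total: €7,098 + €0 + €0 = €7,098.

€7,098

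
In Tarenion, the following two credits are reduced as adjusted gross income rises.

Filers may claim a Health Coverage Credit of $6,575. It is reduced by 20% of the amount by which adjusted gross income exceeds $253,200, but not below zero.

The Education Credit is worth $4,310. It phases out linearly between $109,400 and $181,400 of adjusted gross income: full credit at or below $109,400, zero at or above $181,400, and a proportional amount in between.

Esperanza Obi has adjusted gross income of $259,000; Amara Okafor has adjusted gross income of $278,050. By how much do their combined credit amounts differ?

$3,810

Esperanza ($259,000): Health Coverage Credit: 20% of the $5,800 excess over $253,200 is $1,160; credit = $6,575 − $1,160 = $5,415. Education Credit: $259,000 is at or above $181,400, so the credit is $0. total $5,415 + $0 = $5,415
Amara ($278,050): Health Coverage Credit: 20% of the $24,850 excess over $253,200 is $4,970; credit = $6,575 − $4,970 = $1,605. Education Credit: $278,050 is at or above $181,400, so the credit is $0. total $1,605 + $0 = $1,605
Difference: |$5,415 − $1,605| = $3,810.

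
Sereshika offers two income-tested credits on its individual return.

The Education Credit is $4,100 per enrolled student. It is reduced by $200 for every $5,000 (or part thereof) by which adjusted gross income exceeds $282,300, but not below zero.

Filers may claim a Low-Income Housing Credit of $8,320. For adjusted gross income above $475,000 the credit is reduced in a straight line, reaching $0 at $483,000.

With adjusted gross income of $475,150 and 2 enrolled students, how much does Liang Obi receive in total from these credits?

Education Credit: base = 2 × $4,100 = $8,200. income exceeds $282,300 by $192,850, which is 39 full-or-partial $5,000 increments; reduction = 39 × $200 = $7,800, leaving $400.
Low-Income Housing Credit: $475,150 is $150 into a $8,000 phase-out range, leaving 7,850/8,000 of the credit: $8,320 × 7,850/8,000 = $8,164.
Total: $400 + $8,164 = $8,564.

$8,564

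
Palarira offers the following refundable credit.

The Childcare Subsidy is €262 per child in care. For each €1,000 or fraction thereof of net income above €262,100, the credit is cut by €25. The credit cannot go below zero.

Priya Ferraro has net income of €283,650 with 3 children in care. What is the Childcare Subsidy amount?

Childcare Subsidy: base = 3 × €262 = €786. income exceeds €262,100 by €21,550, which is 22 full-or-partial €1,000 increments; reduction = 22 × €25 = €550, leaving €236.

€236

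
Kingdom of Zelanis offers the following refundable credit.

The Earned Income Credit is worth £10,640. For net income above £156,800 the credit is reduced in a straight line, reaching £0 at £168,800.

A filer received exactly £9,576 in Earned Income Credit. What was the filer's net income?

£158,000

£9,576 is 9,576/10,640 of the full £10,640, so 1,064/10,640 of the £12,000 range has been used: income = £156,800 + £12,000 × 1,064/10,640 = £158,000.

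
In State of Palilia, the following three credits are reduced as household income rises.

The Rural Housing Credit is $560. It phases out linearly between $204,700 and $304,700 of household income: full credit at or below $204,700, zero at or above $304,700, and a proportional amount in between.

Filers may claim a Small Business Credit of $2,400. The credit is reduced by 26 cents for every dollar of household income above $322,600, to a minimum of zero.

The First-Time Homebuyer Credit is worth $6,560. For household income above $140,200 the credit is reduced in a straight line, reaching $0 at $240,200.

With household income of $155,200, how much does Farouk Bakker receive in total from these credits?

$8,536

Rural Housing Credit: $155,200 is at or below the $204,700 threshold, so the full $560 applies.
Small Business Credit: $155,200 is at or below the $322,600 threshold, so the full $2,400 applies.
First-Time Homebuyer Credit: $155,200 is $15,000 into a $100,000 phase-out range, leaving 85,000/100,000 of the credit: $6,560 × 85,000/100,000 = $5,576.
Total: $560 + $2,400 + $5,576 = $8,536.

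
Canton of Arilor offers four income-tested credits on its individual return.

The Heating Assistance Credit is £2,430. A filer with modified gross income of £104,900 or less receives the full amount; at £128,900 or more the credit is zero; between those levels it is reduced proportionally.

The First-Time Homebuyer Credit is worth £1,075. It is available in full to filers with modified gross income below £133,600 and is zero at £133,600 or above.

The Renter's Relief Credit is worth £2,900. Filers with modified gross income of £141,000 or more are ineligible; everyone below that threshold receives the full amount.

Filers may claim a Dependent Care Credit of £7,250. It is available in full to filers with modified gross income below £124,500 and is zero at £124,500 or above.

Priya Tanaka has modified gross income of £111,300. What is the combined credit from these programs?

Heating Assistance Credit: £111,300 is £6,400 into a £24,000 phase-out range, leaving 17,600/24,000 of the credit: £2,430 × 17,600/24,000 = £1,782.
First-Time Homebuyer Credit: £111,300 is below the £133,600 cutoff, so the full £1,075 applies.
Renter's Relief Credit: £111,300 is below the £141,000 cutoff, so the full £2,900 applies.
Dependent Care Credit: £111,300 is below the £124,500 cutoff, so the full £7,250 applies.
Total: £1,782 + £1,075 + £2,900 + £7,250 = £13,007.

£13,007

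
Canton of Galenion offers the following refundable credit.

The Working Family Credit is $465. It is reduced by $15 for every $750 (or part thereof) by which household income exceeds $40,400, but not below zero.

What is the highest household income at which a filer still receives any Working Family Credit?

After 30 increments the reduction is 30 × $15 = $450, leaving $15; one more increment wipes it out. Increment 30 ends at excess 30 × $750 = $22,500, so the highest qualifying income is $40,400 + $22,500 = $62,900.

$62,900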